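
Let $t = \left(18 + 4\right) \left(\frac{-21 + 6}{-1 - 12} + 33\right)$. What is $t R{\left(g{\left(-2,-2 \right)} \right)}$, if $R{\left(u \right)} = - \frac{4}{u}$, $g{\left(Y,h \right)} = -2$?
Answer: $\frac{19536}{13} \approx 1502.8$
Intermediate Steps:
$t = \frac{9768}{13}$ ($t = 22 \left(- \frac{15}{-13} + 33\right) = 22 \left(\left(-15\right) \left(- \frac{1}{13}\right) + 33\right) = 22 \left(\frac{15}{13} + 33\right) = 22 \cdot \frac{444}{13} = \frac{9768}{13} \approx 751.38$)
$t R{\left(g{\left(-2,-2 \right)} \right)} = \frac{9768 \left(- \frac{4}{-2}\right)}{13} = \frac{9768 \left(\left(-4\right) \left(- \frac{1}{2}\right)\right)}{13} = \frac{9768}{13} \cdot 2 = \frac{19536}{13}$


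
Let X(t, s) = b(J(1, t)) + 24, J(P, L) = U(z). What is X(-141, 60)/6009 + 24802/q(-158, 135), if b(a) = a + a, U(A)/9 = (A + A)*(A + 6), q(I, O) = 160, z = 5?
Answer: 24892643/160240 ≈ 155.35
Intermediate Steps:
U(A) = 18*A*(6 + A) (U(A) = 9*((A + A)*(A + 6)) = 9*((2*A)*(6 + A)) = 9*(2*A*(6 + A)) = 18*A*(6 + A))
J(P, L) = 990 (J(P, L) = 18*5*(6 + 5) = 18*5*11 = 990)
b(a) = 2*a
X(t, s) = 2004 (X(t, s) = 2*990 + 24 = 1980 + 24 = 2004)
X(-141, 60)/6009 + 24802/q(-158, 135) = 2004/6009 + 24802/160 = 2004*(1/6009) + 24802*(1/160) = 668/2003 + 12401/80 = 24892643/160240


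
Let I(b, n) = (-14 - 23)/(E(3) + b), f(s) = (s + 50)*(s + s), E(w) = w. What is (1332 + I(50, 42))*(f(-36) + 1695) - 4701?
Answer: 48224880/53 ≈ 9.0990e+5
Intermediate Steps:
f(s) = 2*s*(50 + s) (f(s) = (50 + s)*(2*s) = 2*s*(50 + s))
I(b, n) = -37/(3 + b) (I(b, n) = (-14 - 23)/(3 + b) = -37/(3 + b))
(1332 + I(50, 42))*(f(-36) + 1695) - 4701 = (1332 - 37/(3 + 50))*(2*(-36)*(50 - 36) + 1695) - 4701 = (1332 - 37/53)*(2*(-36)*14 + 1695) - 4701 = (1332 - 37*1/53)*(-1008 + 1695) - 4701 = (1332 - 37/53)*687 - 4701 = (70559/53)*687 - 4701 = 48474033/53 - 4701 = 48224880/53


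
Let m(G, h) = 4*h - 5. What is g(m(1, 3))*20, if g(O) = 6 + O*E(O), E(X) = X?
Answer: 1100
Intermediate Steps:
m(G, h) = -5 + 4*h
g(O) = 6 + O² (g(O) = 6 + O*O = 6 + O²)
g(m(1, 3))*20 = (6 + (-5 + 4*3)²)*20 = (6 + (-5 + 12)²)*20 = (6 + 7²)*20 = (6 + 49)*20 = 55*20 = 1100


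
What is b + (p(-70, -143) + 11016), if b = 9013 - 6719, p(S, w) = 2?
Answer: 13312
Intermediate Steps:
b = 2294
b + (p(-70, -143) + 11016) = 2294 + (2 + 11016) = 2294 + 11018 = 13312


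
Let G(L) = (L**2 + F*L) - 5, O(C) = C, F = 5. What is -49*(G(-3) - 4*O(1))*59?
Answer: 43365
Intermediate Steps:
G(L) = -5 + L**2 + 5*L (G(L) = (L**2 + 5*L) - 5 = -5 + L**2 + 5*L)
-49*(G(-3) - 4*O(1))*59 = -49*((-5 + (-3)**2 + 5*(-3)) - 4*1)*59 = -49*((-5 + 9 - 15) - 4)*59 = -49*(-11 - 4)*59 = -49*(-15)*59 = 735*59 = 43365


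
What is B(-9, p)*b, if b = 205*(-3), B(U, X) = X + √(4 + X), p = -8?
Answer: 4920 - 1230*I ≈ 4920.0 - 1230.0*I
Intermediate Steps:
b = -615
B(-9, p)*b = (-8 + √(4 - 8))*(-615) = (-8 + √(-4))*(-615) = (-8 + 2*I)*(-615) = 4920 - 1230*I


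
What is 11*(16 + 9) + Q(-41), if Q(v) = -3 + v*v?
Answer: 1953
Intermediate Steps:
Q(v) = -3 + v²
11*(16 + 9) + Q(-41) = 11*(16 + 9) + (-3 + (-41)²) = 11*25 + (-3 + 1681) = 275 + 1678 = 1953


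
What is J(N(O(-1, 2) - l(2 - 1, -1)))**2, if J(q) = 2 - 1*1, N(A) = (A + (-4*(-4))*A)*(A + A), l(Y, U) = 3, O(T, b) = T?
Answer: 1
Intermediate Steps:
N(A) = 34*A**2 (N(A) = (A + 16*A)*(2*A) = (17*A)*(2*A) = 34*A**2)
J(q) = 1 (J(q) = 2 - 1 = 1)
J(N(O(-1, 2) - l(2 - 1, -1)))**2 = 1**2 = 1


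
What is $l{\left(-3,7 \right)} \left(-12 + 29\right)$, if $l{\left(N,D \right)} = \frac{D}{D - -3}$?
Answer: $\frac{119}{10} \approx 11.9$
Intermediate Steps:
$l{\left(N,D \right)} = \frac{D}{3 + D}$ ($l{\left(N,D \right)} = \frac{D}{D + 3} = \frac{D}{3 + D}$)
$l{\left(-3,7 \right)} \left(-12 + 29\right) = \frac{7}{3 + 7} \left(-12 + 29\right) = \frac{7}{10} \cdot 17 = \frac{119}{10}$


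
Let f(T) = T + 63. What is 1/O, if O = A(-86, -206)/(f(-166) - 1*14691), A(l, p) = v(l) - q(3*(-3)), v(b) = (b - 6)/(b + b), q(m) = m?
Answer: -318071/205 ≈ -1551.6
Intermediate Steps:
v(b) = (-6 + b)/(2*b) (v(b) = (-6 + b)/((2*b)) = (-6 + b)*(1/(2*b)) = (-6 + b)/(2*b))
f(T) = 63 + T
A(l, p) = 9 + (-6 + l)/(2*l) (A(l, p) = (-6 + l)/(2*l) - 3*(-3) = (-6 + l)/(2*l) - 1*(-9) = (-6 + l)/(2*l) + 9 = 9 + (-6 + l)/(2*l))
O = -205/318071 (O = (19/2 - 3/(-86))/((63 - 166) - 1*14691) = (19/2 - 3*(-1/86))/(-103 - 14691) = (19/2 + 3/86)/(-14794) = (410/43)*(-1/14794) = -205/318071 ≈ -0.00064451)
1/O = 1/(-205/318071) = -318071/205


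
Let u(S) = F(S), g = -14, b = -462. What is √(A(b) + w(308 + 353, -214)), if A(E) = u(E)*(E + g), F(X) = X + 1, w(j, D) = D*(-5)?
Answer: √220506 ≈ 469.58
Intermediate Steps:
w(j, D) = -5*D
F(X) = 1 + X
u(S) = 1 + S
A(E) = (1 + E)*(-14 + E) (A(E) = (1 + E)*(E - 14) = (1 + E)*(-14 + E))
√(A(b) + w(308 + 353, -214)) = √((1 - 462)*(-14 - 462) - 5*(-214)) = √(-461*(-476) + 1070) = √(219436 + 1070) = √220506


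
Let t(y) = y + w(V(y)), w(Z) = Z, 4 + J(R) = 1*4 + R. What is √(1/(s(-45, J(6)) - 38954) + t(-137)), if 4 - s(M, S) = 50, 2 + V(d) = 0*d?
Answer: 31*I*√2199990/3900 ≈ 11.79*I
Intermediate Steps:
V(d) = -2 (V(d) = -2 + 0*d = -2 + 0 = -2)
J(R) = R (J(R) = -4 + (1*4 + R) = -4 + (4 + R) = R)
s(M, S) = -46 (s(M, S) = 4 - 1*50 = 4 - 50 = -46)
t(y) = -2 + y (t(y) = y - 2 = -2 + y)
√(1/(s(-45, J(6)) - 38954) + t(-137)) = √(1/(-46 - 38954) + (-2 - 137)) = √(1/(-39000) - 139) = √(-1/39000 - 139) = √(-5421001/39000) = 31*I*√2199990/3900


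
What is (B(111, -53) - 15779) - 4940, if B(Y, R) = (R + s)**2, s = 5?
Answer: -18415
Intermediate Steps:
B(Y, R) = (5 + R)**2 (B(Y, R) = (R + 5)**2 = (5 + R)**2)
(B(111, -53) - 15779) - 4940 = ((5 - 53)**2 - 15779) - 4940 = ((-48)**2 - 15779) - 4940 = (2304 - 15779) - 4940 = -13475 - 4940 = -18415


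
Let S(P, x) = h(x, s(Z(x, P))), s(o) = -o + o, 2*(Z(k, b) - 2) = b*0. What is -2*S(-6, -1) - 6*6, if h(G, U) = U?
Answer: -36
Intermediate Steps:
Z(k, b) = 2 (Z(k, b) = 2 + (b*0)/2 = 2 + (1/2)*0 = 2 + 0 = 2)
s(o) = 0
S(P, x) = 0
-2*S(-6, -1) - 6*6 = -2*0 - 6*6 = 0 - 36 = -36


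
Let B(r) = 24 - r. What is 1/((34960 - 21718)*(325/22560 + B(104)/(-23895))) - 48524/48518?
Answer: -6803920645082/6832136475317 ≈ -0.99587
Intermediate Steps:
1/((34960 - 21718)*(325/22560 + B(104)/(-23895))) - 48524/48518 = 1/((34960 - 21718)*(325/22560 + (24 - 1*104)/(-23895))) - 48524/48518 = 1/(13242*(325*(1/22560) + (24 - 104)*(-1/23895))) - 48524*1/48518 = 1/(13242*(65/4512 - 80*(-1/23895))) - 24262/24259 = 1/(13242*(65/4512 + 16/4779)) - 24262/24259 = 1/(13242*(127609/7187616)) - 24262/24259 = (1/13242)*(7187616/127609) - 24262/24259 = 1197936/281633063 - 24262/24259 = -6803920645082/6832136475317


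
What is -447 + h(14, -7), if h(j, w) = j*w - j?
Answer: -559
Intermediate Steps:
h(j, w) = -j + j*w
-447 + h(14, -7) = -447 + 14*(-1 - 7) = -447 + 14*(-8) = -447 - 112 = -559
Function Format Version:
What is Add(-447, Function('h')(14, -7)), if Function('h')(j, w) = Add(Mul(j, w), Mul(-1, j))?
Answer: -559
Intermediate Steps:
Function('h')(j, w) = Add(Mul(-1, j), Mul(j, w))
Add(-447, Function('h')(14, -7)) = Add(-447, Mul(14, Add(-1, -7))) = Add(-447, Mul(14, -8)) = Add(-447, -112) = -559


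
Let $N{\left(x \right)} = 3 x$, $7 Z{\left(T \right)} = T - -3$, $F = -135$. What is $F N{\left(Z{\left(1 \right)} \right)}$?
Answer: $- \frac{1620}{7} \approx -231.43$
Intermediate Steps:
$Z{\left(T \right)} = \frac{3}{7} + \frac{T}{7}$ ($Z{\left(T \right)} = \frac{T - -3}{7} = \frac{T + 3}{7} = \frac{3 + T}{7} = \frac{3}{7} + \frac{T}{7}$)
$F N{\left(Z{\left(1 \right)} \right)} = - 135 \cdot 3 \left(\frac{3}{7} + \frac{1}{7} \cdot 1\right) = - 135 \cdot 3 \left(\frac{3}{7} + \frac{1}{7}\right) = - 135 \cdot 3 \cdot \frac{4}{7} = \left(-135\right) \frac{12}{7} = - \frac{1620}{7}$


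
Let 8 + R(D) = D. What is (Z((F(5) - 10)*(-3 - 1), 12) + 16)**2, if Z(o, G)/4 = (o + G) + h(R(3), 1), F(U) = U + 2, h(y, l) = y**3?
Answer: 150544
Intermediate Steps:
R(D) = -8 + D
F(U) = 2 + U
Z(o, G) = -500 + 4*G + 4*o (Z(o, G) = 4*((o + G) + (-8 + 3)**3) = 4*((G + o) + (-5)**3) = 4*((G + o) - 125) = 4*(-125 + G + o) = -500 + 4*G + 4*o)
(Z((F(5) - 10)*(-3 - 1), 12) + 16)**2 = ((-500 + 4*12 + 4*(((2 + 5) - 10)*(-3 - 1))) + 16)**2 = ((-500 + 48 + 4*((7 - 10)*(-4))) + 16)**2 = ((-500 + 48 + 4*(-3*(-4))) + 16)**2 = ((-500 + 48 + 4*12) + 16)**2 = ((-500 + 48 + 48) + 16)**2 = (-404 + 16)**2 = (-388)**2 = 150544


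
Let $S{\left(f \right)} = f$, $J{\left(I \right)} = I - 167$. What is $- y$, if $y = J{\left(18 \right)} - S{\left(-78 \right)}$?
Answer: $71$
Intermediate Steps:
$J{\left(I \right)} = -167 + I$
$y = -71$ ($y = \left(-167 + 18\right) - -78 = -149 + 78 = -71$)
$- y = \left(-1\right) \left(-71\right) = 71$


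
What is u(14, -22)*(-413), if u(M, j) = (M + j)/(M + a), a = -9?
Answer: 3304/5 ≈ 660.80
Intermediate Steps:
u(M, j) = (M + j)/(-9 + M) (u(M, j) = (M + j)/(M - 9) = (M + j)/(-9 + M))
u(14, -22)*(-413) = ((14 - 22)/(-9 + 14))*(-413) = (-8/5)*(-413) = ((⅕)*(-8))*(-413) = -8/5*(-413) = 3304/5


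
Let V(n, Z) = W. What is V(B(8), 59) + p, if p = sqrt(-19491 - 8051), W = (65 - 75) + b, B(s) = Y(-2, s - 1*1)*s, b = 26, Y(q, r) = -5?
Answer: 16 + I*sqrt(27542) ≈ 16.0 + 165.96*I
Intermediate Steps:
B(s) = -5*s
W = 16 (W = (65 - 75) + 26 = -10 + 26 = 16)
V(n, Z) = 16
p = I*sqrt(27542) (p = sqrt(-27542) = I*sqrt(27542) ≈ 165.96*I)
V(B(8), 59) + p = 16 + I*sqrt(27542)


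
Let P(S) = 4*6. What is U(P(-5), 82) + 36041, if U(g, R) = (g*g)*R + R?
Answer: 83355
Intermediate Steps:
P(S) = 24
U(g, R) = R + R*g**2 (U(g, R) = g**2*R + R = R*g**2 + R = R + R*g**2)
U(P(-5), 82) + 36041 = 82*(1 + 24**2) + 36041 = 82*(1 + 576) + 36041 = 82*577 + 36041 = 47314 + 36041 = 83355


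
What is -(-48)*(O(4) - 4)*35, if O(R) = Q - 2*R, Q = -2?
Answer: -23520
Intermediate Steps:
O(R) = -2 - 2*R
-(-48)*(O(4) - 4)*35 = -(-48)*((-2 - 2*4) - 4)*35 = -(-48)*((-2 - 8) - 4)*35 = -(-48)*(-10 - 4)*35 = -(-48)*(-14)*35 = -12*56*35 = -672*35 = -23520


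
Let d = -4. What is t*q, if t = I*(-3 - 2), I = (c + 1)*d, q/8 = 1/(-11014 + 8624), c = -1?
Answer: 0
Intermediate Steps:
q = -4/1195 (q = 8/(-11014 + 8624) = 8/(-2390) = 8*(-1/2390) = -4/1195 ≈ -0.0033473)
I = 0 (I = (-1 + 1)*(-4) = 0*(-4) = 0)
t = 0 (t = 0*(-3 - 2) = 0*(-5) = 0)
t*q = 0*(-4/1195) = 0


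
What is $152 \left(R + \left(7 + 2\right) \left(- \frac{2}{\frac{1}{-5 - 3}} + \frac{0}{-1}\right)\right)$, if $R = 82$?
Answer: $34352$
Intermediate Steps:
$152 \left(R + \left(7 + 2\right) \left(- \frac{2}{\frac{1}{-5 - 3}} + \frac{0}{-1}\right)\right) = 152 \left(82 + \left(7 + 2\right) \left(- \frac{2}{\frac{1}{-5 - 3}} + \frac{0}{-1}\right)\right) = 152 \left(82 + 9 \left(- \frac{2}{\frac{1}{-8}} + 0 \left(-1\right)\right)\right) = 152 \left(82 + 9 \left(- \frac{2}{- \frac{1}{8}} + 0\right)\right) = 152 \left(82 + 9 \left(\left(-2\right) \left(-8\right) + 0\right)\right) = 152 \left(82 + 9 \left(16 + 0\right)\right) = 152 \left(82 + 9 \cdot 16\right) = 152 \left(82 + 144\right) = 152 \cdot 226 = 34352$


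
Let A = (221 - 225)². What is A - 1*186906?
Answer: -186890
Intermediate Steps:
A = 16 (A = (-4)² = 16)
A - 1*186906 = 16 - 1*186906 = 16 - 186906 = -186890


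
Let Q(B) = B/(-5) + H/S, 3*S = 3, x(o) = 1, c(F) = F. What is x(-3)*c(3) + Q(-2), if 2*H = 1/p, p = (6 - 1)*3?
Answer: 103/30 ≈ 3.4333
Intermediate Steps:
p = 15 (p = 5*3 = 15)
H = 1/30 (H = (½)/15 = (½)*(1/15) = 1/30 ≈ 0.033333)
S = 1 (S = (⅓)*3 = 1)
Q(B) = 1/30 - B/5 (Q(B) = B/(-5) + (1/30)/1 = B*(-⅕) + (1/30)*1 = -B/5 + 1/30 = 1/30 - B/5)
x(-3)*c(3) + Q(-2) = 1*3 + (1/30 - ⅕*(-2)) = 3 + (1/30 + ⅖) = 3 + 13/30 = 103/30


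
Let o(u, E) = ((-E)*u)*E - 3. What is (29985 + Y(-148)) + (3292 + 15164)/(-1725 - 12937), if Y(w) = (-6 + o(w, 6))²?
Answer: 207626710698/7331 ≈ 2.8322e+7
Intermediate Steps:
o(u, E) = -3 - u*E² (o(u, E) = (-E*u)*E - 3 = -u*E² - 3 = -3 - u*E²)
Y(w) = (-9 - 36*w)² (Y(w) = (-6 + (-3 - 1*w*6²))² = (-6 + (-3 - 1*w*36))² = (-6 + (-3 - 36*w))² = (-9 - 36*w)²)
(29985 + Y(-148)) + (3292 + 15164)/(-1725 - 12937) = (29985 + 81*(1 + 4*(-148))²) + (3292 + 15164)/(-1725 - 12937) = (29985 + 81*(1 - 592)²) + 18456/(-14662) = (29985 + 81*(-591)²) + 18456*(-1/14662) = (29985 + 81*349281) - 9228/7331 = (29985 + 28291761) - 9228/7331 = 28321746 - 9228/7331 = 207626710698/7331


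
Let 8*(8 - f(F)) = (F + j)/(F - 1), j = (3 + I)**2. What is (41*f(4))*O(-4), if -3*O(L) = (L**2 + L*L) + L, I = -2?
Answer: -53669/18 ≈ -2981.6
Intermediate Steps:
j = 1 (j = (3 - 2)**2 = 1**2 = 1)
f(F) = 8 - (1 + F)/(8*(-1 + F)) (f(F) = 8 - (F + 1)/(8*(F - 1)) = 8 - (1 + F)/(8*(-1 + F)))
O(L) = -2*L**2/3 - L/3 (O(L) = -((L**2 + L*L) + L)/3 = -((L**2 + L**2) + L)/3 = -(2*L**2 + L)/3 = -(L + 2*L**2)/3 = -2*L**2/3 - L/3)
(41*f(4))*O(-4) = (41*((-65 + 63*4)/(8*(-1 + 4))))*(-1/3*(-4)*(1 + 2*(-4))) = (41*((1/8)*(-65 + 252)/3))*(-1/3*(-4)*(1 - 8)) = (41*((1/8)*(1/3)*187))*(-1/3*(-4)*(-7)) = (41*(187/24))*(-28/3) = (7667/24)*(-28/3) = -53669/18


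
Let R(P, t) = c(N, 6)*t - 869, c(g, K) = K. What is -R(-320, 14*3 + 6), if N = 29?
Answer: 581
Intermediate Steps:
R(P, t) = -869 + 6*t (R(P, t) = 6*t - 869 = -869 + 6*t)
-R(-320, 14*3 + 6) = -(-869 + 6*(14*3 + 6)) = -(-869 + 6*(42 + 6)) = -(-869 + 6*48) = -(-869 + 288) = -1*(-581) = 581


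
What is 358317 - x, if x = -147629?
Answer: 505946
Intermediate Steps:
358317 - x = 358317 - 1*(-147629) = 358317 + 147629 = 505946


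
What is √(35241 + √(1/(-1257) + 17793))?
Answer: √(55682506809 + 12570*√281138106)/1257 ≈ 188.08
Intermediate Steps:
√(35241 + √(1/(-1257) + 17793)) = √(35241 + √(-1/1257 + 17793)) = √(35241 + √(22365800/1257)) = √(35241 + 10*√281138106/1257)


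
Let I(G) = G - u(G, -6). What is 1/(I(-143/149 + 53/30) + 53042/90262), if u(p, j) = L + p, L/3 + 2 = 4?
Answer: -45131/244265 ≈ -0.18476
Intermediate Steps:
L = 6 (L = -6 + 3*4 = -6 + 12 = 6)
u(p, j) = 6 + p
I(G) = -6 (I(G) = G - (6 + G) = G + (-6 - G) = -6)
1/(I(-143/149 + 53/30) + 53042/90262) = 1/(-6 + 53042/90262) = 1/(-6 + 53042*(1/90262)) = 1/(-6 + 26521/45131) = 1/(-244265/45131) = -45131/244265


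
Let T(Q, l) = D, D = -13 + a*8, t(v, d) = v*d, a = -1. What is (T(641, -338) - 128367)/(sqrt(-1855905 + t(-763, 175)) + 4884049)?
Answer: -627053283012/23853936623831 + 128388*I*sqrt(1989430)/23853936623831 ≈ -0.026287 + 7.5915e-6*I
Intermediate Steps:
t(v, d) = d*v
D = -21 (D = -13 - 1*8 = -13 - 8 = -21)
T(Q, l) = -21
(T(641, -338) - 128367)/(sqrt(-1855905 + t(-763, 175)) + 4884049) = (-21 - 128367)/(sqrt(-1855905 + 175*(-763)) + 4884049) = -128388/(sqrt(-1855905 - 133525) + 4884049) = -128388/(sqrt(-1989430) + 4884049) = -128388/(I*sqrt(1989430) + 4884049) = -128388/(4884049 + I*sqrt(1989430))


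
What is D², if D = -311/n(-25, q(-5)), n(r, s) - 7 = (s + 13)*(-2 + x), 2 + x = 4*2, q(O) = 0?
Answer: 96721/3481 ≈ 27.785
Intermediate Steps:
x = 6 (x = -2 + 4*2 = -2 + 8 = 6)
n(r, s) = 59 + 4*s (n(r, s) = 7 + (s + 13)*(-2 + 6) = 7 + (13 + s)*4 = 7 + (52 + 4*s) = 59 + 4*s)
D = -311/59 (D = -311/(59 + 4*0) = -311/(59 + 0) = -311/59 ≈ -5.2712)
D² = (-311/59)² = 96721/3481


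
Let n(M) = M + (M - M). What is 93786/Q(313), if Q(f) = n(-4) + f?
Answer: 31262/103 ≈ 303.51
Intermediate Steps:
n(M) = M (n(M) = M + 0 = M)
Q(f) = -4 + f
93786/Q(313) = 93786/(-4 + 313) = 93786/309 = 93786*(1/309) = 31262/103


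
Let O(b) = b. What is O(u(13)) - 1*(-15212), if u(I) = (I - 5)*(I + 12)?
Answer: 15412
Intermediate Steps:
u(I) = (-5 + I)*(12 + I)
O(u(13)) - 1*(-15212) = (-60 + 13² + 7*13) - 1*(-15212) = (-60 + 169 + 91) + 15212 = 200 + 15212 = 15412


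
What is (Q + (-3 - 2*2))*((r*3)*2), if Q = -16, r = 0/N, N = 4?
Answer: 0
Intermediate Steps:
r = 0 (r = 0/4 = 0*(¼) = 0)
(Q + (-3 - 2*2))*((r*3)*2) = (-16 + (-3 - 2*2))*((0*3)*2) = (-16 + (-3 - 4))*(0*2) = (-16 - 7)*0 = -23*0 = 0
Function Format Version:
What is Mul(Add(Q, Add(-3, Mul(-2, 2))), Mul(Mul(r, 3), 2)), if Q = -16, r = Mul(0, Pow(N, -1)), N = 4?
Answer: 0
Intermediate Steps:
r = 0 (r = Mul(0, Pow(4, -1)) = Mul(0, Rational(1, 4)) = 0)
Mul(Add(Q, Add(-3, Mul(-2, 2))), Mul(Mul(r, 3), 2)) = Mul(Add(-16, Add(-3, Mul(-2, 2))), Mul(Mul(0, 3), 2)) = Mul(Add(-16, Add(-3, -4)), Mul(0, 2)) = Mul(Add(-16, -7), 0) = Mul(-23, 0) = 0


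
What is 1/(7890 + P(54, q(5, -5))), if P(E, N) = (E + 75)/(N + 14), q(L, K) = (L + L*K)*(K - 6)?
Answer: 78/615463 ≈ 0.00012673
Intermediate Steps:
q(L, K) = (-6 + K)*(L + K*L) (q(L, K) = (L + K*L)*(-6 + K) = (-6 + K)*(L + K*L))
P(E, N) = (75 + E)/(14 + N)
1/(7890 + P(54, q(5, -5))) = 1/(7890 + (75 + 54)/(14 + 5*(-6 + (-5)² - 5*(-5)))) = 1/(7890 + 129/(14 + 5*(-6 + 25 + 25))) = 1/(7890 + 129/(14 + 5*44)) = 1/(7890 + 129/(14 + 220)) = 1/(7890 + 129/234) = 1/(7890 + (1/234)*129) = 1/(7890 + 43/78) = 1/(615463/78) = 78/615463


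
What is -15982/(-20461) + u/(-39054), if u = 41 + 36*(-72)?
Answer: 676357039/799083894 ≈ 0.84642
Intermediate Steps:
u = -2551 (u = 41 - 2592 = -2551)
-15982/(-20461) + u/(-39054) = -15982/(-20461) - 2551/(-39054) = -15982*(-1/20461) - 2551*(-1/39054) = 15982/20461 + 2551/39054 = 676357039/799083894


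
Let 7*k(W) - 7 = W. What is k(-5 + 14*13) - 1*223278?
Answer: -1562762/7 ≈ -2.2325e+5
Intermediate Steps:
k(W) = 1 + W/7
k(-5 + 14*13) - 1*223278 = (1 + (-5 + 14*13)/7) - 1*223278 = (1 + (-5 + 182)/7) - 223278 = (1 + (⅐)*177) - 223278 = (1 + 177/7) - 223278 = 184/7 - 223278 = -1562762/7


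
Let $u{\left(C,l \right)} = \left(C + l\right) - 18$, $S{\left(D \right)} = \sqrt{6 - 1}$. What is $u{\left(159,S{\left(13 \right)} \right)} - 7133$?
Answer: $-6992 + \sqrt{5} \approx -6989.8$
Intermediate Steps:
$S{\left(D \right)} = \sqrt{5}$
$u{\left(C,l \right)} = -18 + C + l$
$u{\left(159,S{\left(13 \right)} \right)} - 7133 = \left(-18 + 159 + \sqrt{5}\right) - 7133 = \left(141 + \sqrt{5}\right) - 7133 = -6992 + \sqrt{5}$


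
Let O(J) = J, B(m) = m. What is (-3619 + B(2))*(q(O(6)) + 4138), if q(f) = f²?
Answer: -15097358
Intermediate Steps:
(-3619 + B(2))*(q(O(6)) + 4138) = (-3619 + 2)*(6² + 4138) = -3617*(36 + 4138) = -3617*4174 = -15097358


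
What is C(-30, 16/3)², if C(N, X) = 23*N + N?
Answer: 518400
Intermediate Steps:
C(N, X) = 24*N
C(-30, 16/3)² = (24*(-30))² = (-720)² = 518400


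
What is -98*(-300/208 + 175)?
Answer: -442225/26 ≈ -17009.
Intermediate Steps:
-98*(-300/208 + 175) = -98*(-300*1/208 + 175) = -98*(-75/52 + 175) = -98*9025/52 = -442225/26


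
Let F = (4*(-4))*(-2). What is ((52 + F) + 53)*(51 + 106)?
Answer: 21509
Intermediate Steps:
F = 32 (F = -16*(-2) = 32)
((52 + F) + 53)*(51 + 106) = ((52 + 32) + 53)*(51 + 106) = (84 + 53)*157 = 137*157 = 21509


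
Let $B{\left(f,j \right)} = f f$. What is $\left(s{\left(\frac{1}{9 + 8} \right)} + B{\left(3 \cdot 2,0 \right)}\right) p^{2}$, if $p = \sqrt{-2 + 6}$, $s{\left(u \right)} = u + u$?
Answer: $\frac{2456}{17} \approx 144.47$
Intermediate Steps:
$B{\left(f,j \right)} = f^{2}$
$s{\left(u \right)} = 2 u$
$p = 2$ ($p = \sqrt{4} = 2$)
$\left(s{\left(\frac{1}{9 + 8} \right)} + B{\left(3 \cdot 2,0 \right)}\right) p^{2} = \left(\frac{2}{9 + 8} + \left(3 \cdot 2\right)^{2}\right) 2^{2} = \left(\frac{2}{17} + 6^{2}\right) 4 = \left(2 \cdot \frac{1}{17} + 36\right) 4 = \left(\frac{2}{17} + 36\right) 4 = \frac{614}{17} \cdot 4 = \frac{2456}{17}$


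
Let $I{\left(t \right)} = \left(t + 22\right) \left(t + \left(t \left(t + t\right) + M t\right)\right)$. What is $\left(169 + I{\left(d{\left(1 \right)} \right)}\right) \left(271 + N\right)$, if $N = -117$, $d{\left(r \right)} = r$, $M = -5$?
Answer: $18942$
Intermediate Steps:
$I{\left(t \right)} = \left(22 + t\right) \left(- 4 t + 2 t^{2}\right)$ ($I{\left(t \right)} = \left(t + 22\right) \left(t + \left(t \left(t + t\right) - 5 t\right)\right) = \left(22 + t\right) \left(t + \left(t 2 t - 5 t\right)\right) = \left(22 + t\right) \left(t + \left(2 t^{2} - 5 t\right)\right) = \left(22 + t\right) \left(t + \left(- 5 t + 2 t^{2}\right)\right) = \left(22 + t\right) \left(- 4 t + 2 t^{2}\right)$)
$\left(169 + I{\left(d{\left(1 \right)} \right)}\right) \left(271 + N\right) = \left(169 + 2 \cdot 1 \left(-44 + 1^{2} + 20 \cdot 1\right)\right) \left(271 - 117\right) = \left(169 + 2 \cdot 1 \left(-44 + 1 + 20\right)\right) 154 = \left(169 + 2 \cdot 1 \left(-23\right)\right) 154 = \left(169 - 46\right) 154 = 123 \cdot 154 = 18942$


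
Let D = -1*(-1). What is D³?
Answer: 1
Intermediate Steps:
D = 1
D³ = 1³ = 1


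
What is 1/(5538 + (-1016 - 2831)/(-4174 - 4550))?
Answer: 8724/48317359 ≈ 0.00018056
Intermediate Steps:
1/(5538 + (-1016 - 2831)/(-4174 - 4550)) = 1/(5538 - 3847/(-8724)) = 1/(5538 - 3847*(-1/8724)) = 1/(5538 + 3847/8724) = 1/(48317359/8724) = 8724/48317359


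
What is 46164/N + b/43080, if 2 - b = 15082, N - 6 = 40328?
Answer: 17256355/21719859 ≈ 0.79450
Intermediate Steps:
N = 40334 (N = 6 + 40328 = 40334)
b = -15080 (b = 2 - 1*15082 = 2 - 15082 = -15080)
46164/N + b/43080 = 46164/40334 - 15080/43080 = 46164*(1/40334) - 15080*1/43080 = 23082/20167 - 377/1077 = 17256355/21719859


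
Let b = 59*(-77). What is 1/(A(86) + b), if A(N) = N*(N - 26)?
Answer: 1/617 ≈ 0.0016207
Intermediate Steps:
A(N) = N*(-26 + N)
b = -4543
1/(A(86) + b) = 1/(86*(-26 + 86) - 4543) = 1/(86*60 - 4543) = 1/(5160 - 4543) = 1/617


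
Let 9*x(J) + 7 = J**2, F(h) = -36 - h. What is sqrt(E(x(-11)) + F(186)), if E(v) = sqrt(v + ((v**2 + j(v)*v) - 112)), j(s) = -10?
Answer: sqrt(-1998 + 3*I*sqrt(590))/3 ≈ 0.27166 + 14.902*I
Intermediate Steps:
x(J) = -7/9 + J**2/9
E(v) = sqrt(-112 + v**2 - 9*v) (E(v) = sqrt(v + ((v**2 - 10*v) - 112)) = sqrt(v + (-112 + v**2 - 10*v)) = sqrt(-112 + v**2 - 9*v))
sqrt(E(x(-11)) + F(186)) = sqrt(sqrt(-112 + (-7/9 + (1/9)*(-11)**2)**2 - 9*(-7/9 + (1/9)*(-11)**2)) + (-36 - 1*186)) = sqrt(sqrt(-112 + (-7/9 + (1/9)*121)**2 - 9*(-7/9 + (1/9)*121)) + (-36 - 186)) = sqrt(sqrt(-112 + (-7/9 + 121/9)**2 - 9*(-7/9 + 121/9)) - 222) = sqrt(sqrt(-112 + (38/3)**2 - 9*38/3) - 222) = sqrt(sqrt(-112 + 1444/9 - 114) - 222) = sqrt(sqrt(-590/9) - 222) = sqrt(I*sqrt(590)/3 - 222) = sqrt(-222 + I*sqrt(590)/3)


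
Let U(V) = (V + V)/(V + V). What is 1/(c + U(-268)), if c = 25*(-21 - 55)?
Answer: -1/1899 ≈ -0.00052659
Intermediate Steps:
U(V) = 1 (U(V) = (2*V)/((2*V)) = (2*V)*(1/(2*V)) = 1)
c = -1900 (c = 25*(-76) = -1900)
1/(c + U(-268)) = 1/(-1900 + 1) = 1/(-1899) = -1/1899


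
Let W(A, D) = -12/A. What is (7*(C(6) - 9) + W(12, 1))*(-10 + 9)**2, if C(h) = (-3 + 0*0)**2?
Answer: -1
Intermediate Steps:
C(h) = 9 (C(h) = (-3 + 0)**2 = (-3)**2 = 9)
(7*(C(6) - 9) + W(12, 1))*(-10 + 9)**2 = (7*(9 - 9) - 12/12)*(-10 + 9)**2 = (7*0 - 12*1/12)*(-1)**2 = (0 - 1)*1 = -1*1 = -1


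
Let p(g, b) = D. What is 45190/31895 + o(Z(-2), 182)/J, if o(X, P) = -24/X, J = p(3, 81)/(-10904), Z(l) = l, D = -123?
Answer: 278597022/261539 ≈ 1065.2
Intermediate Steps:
p(g, b) = -123
J = 123/10904 (J = -123/(-10904) = -123*(-1/10904) = 123/10904 ≈ 0.011280)
45190/31895 + o(Z(-2), 182)/J = 45190/31895 + (-24/(-2))/(123/10904) = 45190*(1/31895) - 24*(-½)*(10904/123) = 9038/6379 + 12*(10904/123) = 9038/6379 + 43616/41 = 278597022/261539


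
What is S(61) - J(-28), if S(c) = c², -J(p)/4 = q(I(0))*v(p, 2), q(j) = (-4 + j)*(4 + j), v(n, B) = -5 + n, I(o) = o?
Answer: 5833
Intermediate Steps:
J(p) = -320 + 64*p (J(p) = -4*(-16 + 0²)*(-5 + p) = -4*(-16 + 0)*(-5 + p) = -(-64)*(-5 + p) = -4*(80 - 16*p) = -320 + 64*p)
S(61) - J(-28) = 61² - (-320 + 64*(-28)) = 3721 - (-320 - 1792) = 3721 - 1*(-2112) = 3721 + 2112 = 5833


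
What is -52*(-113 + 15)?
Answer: 5096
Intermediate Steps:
-52*(-113 + 15) = -52*(-98) = 5096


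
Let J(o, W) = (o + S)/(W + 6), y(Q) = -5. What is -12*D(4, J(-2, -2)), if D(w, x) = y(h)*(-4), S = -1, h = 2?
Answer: -240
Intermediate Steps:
J(o, W) = (-1 + o)/(6 + W) (J(o, W) = (o - 1)/(W + 6) = (-1 + o)/(6 + W))
D(w, x) = 20 (D(w, x) = -5*(-4) = 20)
-12*D(4, J(-2, -2)) = -12*20 = -240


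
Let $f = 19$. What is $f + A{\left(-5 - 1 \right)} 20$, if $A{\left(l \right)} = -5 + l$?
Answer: $-201$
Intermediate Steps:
$f + A{\left(-5 - 1 \right)} 20 = 19 + \left(-5 - 6\right) 20 = 19 - 220 = -201$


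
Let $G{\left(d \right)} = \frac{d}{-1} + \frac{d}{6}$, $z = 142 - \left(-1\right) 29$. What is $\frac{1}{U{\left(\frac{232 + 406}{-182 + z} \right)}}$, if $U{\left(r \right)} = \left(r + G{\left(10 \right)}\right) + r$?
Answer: $- \frac{3}{373} \approx -0.0080429$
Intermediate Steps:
$z = 171$ ($z = 142 - -29 = 142 + 29 = 171$)
$G{\left(d \right)} = - \frac{5 d}{6}$ ($G{\left(d \right)} = d \left(-1\right) + d \frac{1}{6} = - d + \frac{d}{6} = - \frac{5 d}{6}$)
$U{\left(r \right)} = - \frac{25}{3} + 2 r$ ($U{\left(r \right)} = \left(r - \frac{25}{3}\right) + r = \left(- \frac{25}{3} + r\right) + r = - \frac{25}{3} + 2 r$)
$\frac{1}{U{\left(\frac{232 + 406}{-182 + z} \right)}} = \frac{1}{- \frac{25}{3} + 2 \frac{232 + 406}{-182 + 171}} = \frac{1}{- \frac{25}{3} + 2 \frac{638}{-11}} = \frac{1}{- \frac{25}{3} + 2 \cdot 638 \left(- \frac{1}{11}\right)} = \frac{1}{- \frac{25}{3} + 2 \left(-58\right)} = \frac{1}{- \frac{25}{3} - 116} = \frac{1}{- \frac{373}{3}} = - \frac{3}{373}$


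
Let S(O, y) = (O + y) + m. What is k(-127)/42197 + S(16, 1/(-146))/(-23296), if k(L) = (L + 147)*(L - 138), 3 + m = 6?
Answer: -18143457081/143521111552 ≈ -0.12642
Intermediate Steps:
m = 3 (m = -3 + 6 = 3)
k(L) = (-138 + L)*(147 + L) (k(L) = (147 + L)*(-138 + L) = (-138 + L)*(147 + L))
S(O, y) = 3 + O + y (S(O, y) = (O + y) + 3 = 3 + O + y)
k(-127)/42197 + S(16, 1/(-146))/(-23296) = (-20286 + (-127)² + 9*(-127))/42197 + (3 + 16 + 1/(-146))/(-23296) = (-20286 + 16129 - 1143)*(1/42197) + (3 + 16 - 1/146)*(-1/23296) = -5300*1/42197 + (2773/146)*(-1/23296) = -5300/42197 - 2773/3401216 = -18143457081/143521111552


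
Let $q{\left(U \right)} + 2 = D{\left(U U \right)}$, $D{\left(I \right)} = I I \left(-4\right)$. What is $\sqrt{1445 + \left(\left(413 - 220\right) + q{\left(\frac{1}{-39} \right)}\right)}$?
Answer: $\frac{4 \sqrt{236549342}}{1521} \approx 40.448$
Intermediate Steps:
$D{\left(I \right)} = - 4 I^{2}$ ($D{\left(I \right)} = I^{2} \left(-4\right) = - 4 I^{2}$)
$q{\left(U \right)} = -2 - 4 U^{4}$ ($q{\left(U \right)} = -2 - 4 \left(U U\right)^{2} = -2 - 4 \left(U^{2}\right)^{2} = -2 - 4 U^{4}$)
$\sqrt{1445 + \left(\left(413 - 220\right) + q{\left(\frac{1}{-39} \right)}\right)} = \sqrt{1445 + \left(\left(413 - 220\right) - \left(2 + 4 \left(\frac{1}{-39}\right)^{4}\right)\right)} = \sqrt{1445 + \left(\left(413 - 220\right) - \left(2 + 4 \left(- \frac{1}{39}\right)^{4}\right)\right)} = \sqrt{1445 + \left(193 - \frac{4626886}{2313441}\right)} = \sqrt{1445 + \frac{441867227}{2313441}} = \sqrt{\frac{3784789472}{2313441}} = \frac{4 \sqrt{236549342}}{1521}$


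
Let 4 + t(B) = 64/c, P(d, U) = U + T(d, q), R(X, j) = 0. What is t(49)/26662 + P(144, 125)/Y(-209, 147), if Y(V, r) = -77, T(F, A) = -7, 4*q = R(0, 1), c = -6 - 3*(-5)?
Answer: -14156444/9238383 ≈ -1.5324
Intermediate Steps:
c = 9 (c = -6 + 15 = 9)
q = 0 (q = (1/4)*0 = 0)
P(d, U) = -7 + U (P(d, U) = U - 7 = -7 + U)
t(B) = 28/9 (t(B) = -4 + 64/9 = 28/9)
t(49)/26662 + P(144, 125)/Y(-209, 147) = (28/9)/26662 + (-7 + 125)/(-77) = (28/9)*(1/26662) + 118*(-1/77) = 14/119979 - 118/77 = -14156444/9238383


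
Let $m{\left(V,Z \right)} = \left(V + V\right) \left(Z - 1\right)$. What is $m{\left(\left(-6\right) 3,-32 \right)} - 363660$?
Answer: $-362472$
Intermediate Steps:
$m{\left(V,Z \right)} = 2 V \left(-1 + Z\right)$
$m{\left(\left(-6\right) 3,-32 \right)} - 363660 = 2 \left(\left(-6\right) 3\right) \left(-1 - 32\right) - 363660 = 2 \left(-18\right) \left(-33\right) - 363660 = 1188 - 363660 = -362472$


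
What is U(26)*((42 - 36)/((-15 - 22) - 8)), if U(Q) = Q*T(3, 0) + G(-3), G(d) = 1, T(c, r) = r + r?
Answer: -2/15 ≈ -0.13333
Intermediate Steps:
T(c, r) = 2*r
U(Q) = 1 (U(Q) = Q*(2*0) + 1 = Q*0 + 1 = 0 + 1 = 1)
U(26)*((42 - 36)/((-15 - 22) - 8)) = 1*((42 - 36)/((-15 - 22) - 8)) = 1*(6/(-37 - 8)) = 1*(6/(-45)) = 1*(6*(-1/45)) = 1*(-2/15) = -2/15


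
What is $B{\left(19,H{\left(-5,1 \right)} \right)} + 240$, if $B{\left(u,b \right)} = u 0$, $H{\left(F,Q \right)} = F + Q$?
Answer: $240$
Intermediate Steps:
$B{\left(u,b \right)} = 0$
$B{\left(19,H{\left(-5,1 \right)} \right)} + 240 = 0 + 240 = 240$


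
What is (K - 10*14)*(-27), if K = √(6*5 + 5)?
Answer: 3780 - 27*√35 ≈ 3620.3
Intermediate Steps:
K = √35 (K = √(30 + 5) = √35 ≈ 5.9161)
(K - 10*14)*(-27) = (√35 - 10*14)*(-27) = (√35 - 140)*(-27) = (-140 + √35)*(-27) = 3780 - 27*√35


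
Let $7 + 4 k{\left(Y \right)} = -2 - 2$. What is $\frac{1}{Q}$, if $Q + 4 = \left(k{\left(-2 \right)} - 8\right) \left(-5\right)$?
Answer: $\frac{4}{199} \approx 0.020101$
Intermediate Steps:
$k{\left(Y \right)} = - \frac{11}{4}$ ($k{\left(Y \right)} = - \frac{7}{4} + \frac{-2 - 2}{4} = - \frac{7}{4} + \frac{1}{4} \left(-4\right) = - \frac{7}{4} - 1 = - \frac{11}{4}$)
$Q = \frac{199}{4}$ ($Q = -4 + \left(- \frac{11}{4} - 8\right) \left(-5\right) = -4 - - \frac{215}{4} = -4 + \frac{215}{4} = \frac{199}{4} \approx 49.75$)
$\frac{1}{Q} = \frac{1}{\frac{199}{4}} = \frac{4}{199}$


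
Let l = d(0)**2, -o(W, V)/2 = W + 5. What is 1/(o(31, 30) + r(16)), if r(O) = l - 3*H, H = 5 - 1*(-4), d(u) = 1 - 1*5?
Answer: -1/83 ≈ -0.012048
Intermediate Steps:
d(u) = -4 (d(u) = 1 - 5 = -4)
o(W, V) = -10 - 2*W (o(W, V) = -2*(W + 5) = -2*(5 + W) = -10 - 2*W)
l = 16 (l = (-4)**2 = 16)
H = 9 (H = 5 + 4 = 9)
r(O) = -11 (r(O) = 16 - 3*9 = 16 - 27 = -11)
1/(o(31, 30) + r(16)) = 1/((-10 - 2*31) - 11) = 1/((-10 - 62) - 11) = 1/(-72 - 11) = 1/(-83) = -1/83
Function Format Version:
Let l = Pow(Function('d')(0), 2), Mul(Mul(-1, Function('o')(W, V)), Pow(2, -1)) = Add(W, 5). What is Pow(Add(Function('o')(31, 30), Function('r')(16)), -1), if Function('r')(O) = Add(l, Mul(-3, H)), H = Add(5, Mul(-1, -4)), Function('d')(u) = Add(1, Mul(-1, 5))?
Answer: Rational(-1, 83) ≈ -0.012048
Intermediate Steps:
Function('d')(u) = -4 (Function('d')(u) = Add(1, -5) = -4)
Function('o')(W, V) = Add(-10, Mul(-2, W)) (Function('o')(W, V) = Mul(-2, Add(W, 5)) = Mul(-2, Add(5, W)) = Add(-10, Mul(-2, W)))
l = 16 (l = Pow(-4, 2) = 16)
H = 9 (H = Add(5, 4) = 9)
Function('r')(O) = -11 (Function('r')(O) = Add(16, Mul(-3, 9)) = Add(16, -27) = -11)
Pow(Add(Function('o')(31, 30), Function('r')(16)), -1) = Pow(Add(Add(-10, Mul(-2, 31)), -11), -1) = Pow(Add(Add(-10, -62), -11), -1) = Pow(Add(-72, -11), -1) = Pow(-83, -1) = Rational(-1, 83)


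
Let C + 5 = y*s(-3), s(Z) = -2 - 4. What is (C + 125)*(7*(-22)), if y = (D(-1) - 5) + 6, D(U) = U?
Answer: -18480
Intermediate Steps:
s(Z) = -6
y = 0 (y = (-1 - 5) + 6 = -6 + 6 = 0)
C = -5 (C = -5 + 0*(-6) = -5 + 0 = -5)
(C + 125)*(7*(-22)) = (-5 + 125)*(7*(-22)) = 120*(-154) = -18480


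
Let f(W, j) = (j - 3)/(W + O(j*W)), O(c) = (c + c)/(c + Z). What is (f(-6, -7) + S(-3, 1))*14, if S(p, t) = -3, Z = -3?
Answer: -28/5 ≈ -5.6000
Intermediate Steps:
O(c) = 2*c/(-3 + c) (O(c) = (c + c)/(c - 3) = (2*c)/(-3 + c) = 2*c/(-3 + c))
f(W, j) = (-3 + j)/(W + 2*W*j/(-3 + W*j)) (f(W, j) = (j - 3)/(W + 2*(j*W)/(-3 + j*W)) = (-3 + j)/(W + 2*(W*j)/(-3 + W*j)) = (-3 + j)/(W + 2*W*j/(-3 + W*j)))
(f(-6, -7) + S(-3, 1))*14 = ((-3 - 7)*(-3 - 6*(-7))/((-6)*(-3 + 2*(-7) - 6*(-7))) - 3)*14 = (-⅙*(-10)*(-3 + 42)/(-3 - 14 + 42) - 3)*14 = (-⅙*(-10)*39/25 - 3)*14 = (-⅙*1/25*(-10)*39 - 3)*14 = (13/5 - 3)*14 = -⅖*14 = -28/5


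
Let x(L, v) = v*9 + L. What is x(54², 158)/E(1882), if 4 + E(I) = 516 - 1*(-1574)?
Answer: 2169/1043 ≈ 2.0796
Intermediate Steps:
x(L, v) = L + 9*v (x(L, v) = 9*v + L = L + 9*v)
E(I) = 2086 (E(I) = -4 + (516 - 1*(-1574)) = -4 + (516 + 1574) = -4 + 2090 = 2086)
x(54², 158)/E(1882) = (54² + 9*158)/2086 = (2916 + 1422)*(1/2086) = 4338*(1/2086) = 2169/1043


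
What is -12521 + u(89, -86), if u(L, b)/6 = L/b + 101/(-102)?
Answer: -9161733/731 ≈ -12533.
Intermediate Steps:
u(L, b) = -101/17 + 6*L/b (u(L, b) = 6*(L/b + 101/(-102)) = 6*(L/b + 101*(-1/102)) = 6*(L/b - 101/102) = 6*(-101/102 + L/b) = -101/17 + 6*L/b)
-12521 + u(89, -86) = -12521 + (-101/17 + 6*89/(-86)) = -12521 + (-101/17 + 6*89*(-1/86)) = -12521 + (-101/17 - 267/43) = -12521 - 8882/731 = -9161733/731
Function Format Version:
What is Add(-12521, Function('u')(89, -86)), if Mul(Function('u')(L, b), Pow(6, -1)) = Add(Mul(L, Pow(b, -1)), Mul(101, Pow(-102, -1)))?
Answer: Rational(-9161733, 731) ≈ -12533.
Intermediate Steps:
Function('u')(L, b) = Add(Rational(-101, 17), Mul(6, L, Pow(b, -1))) (Function('u')(L, b) = Mul(6, Add(Mul(L, Pow(b, -1)), Mul(101, Pow(-102, -1)))) = Mul(6, Add(Mul(L, Pow(b, -1)), Mul(101, Rational(-1, 102)))) = Mul(6, Add(Mul(L, Pow(b, -1)), Rational(-101, 102))) = Mul(6, Add(Rational(-101, 102), Mul(L, Pow(b, -1)))) = Add(Rational(-101, 17), Mul(6, L, Pow(b, -1))))
Add(-12521, Function('u')(89, -86)) = Add(-12521, Add(Rational(-101, 17), Mul(6, 89, Pow(-86, -1)))) = Add(-12521, Add(Rational(-101, 17), Mul(6, 89, Rational(-1, 86)))) = Add(-12521, Add(Rational(-101, 17), Rational(-267, 43))) = Add(-12521, Rational(-8882, 731)) = Rational(-9161733, 731)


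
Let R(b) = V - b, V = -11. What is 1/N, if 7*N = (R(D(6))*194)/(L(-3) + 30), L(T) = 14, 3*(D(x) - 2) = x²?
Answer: -154/2425 ≈ -0.063505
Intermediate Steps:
D(x) = 2 + x²/3
R(b) = -11 - b
N = -2425/154 (N = (((-11 - (2 + (⅓)*6²))*194)/(14 + 30))/7 = (((-11 - (2 + (⅓)*36))*194)/44)/7 = (((-11 - (2 + 12))*194)*(1/44))/7 = (((-11 - 1*14)*194)*(1/44))/7 = (((-11 - 14)*194)*(1/44))/7 = (-25*194*(1/44))/7 = (-4850*1/44)/7 = (⅐)*(-2425/22) = -2425/154 ≈ -15.747)
1/N = 1/(-2425/154) = -154/2425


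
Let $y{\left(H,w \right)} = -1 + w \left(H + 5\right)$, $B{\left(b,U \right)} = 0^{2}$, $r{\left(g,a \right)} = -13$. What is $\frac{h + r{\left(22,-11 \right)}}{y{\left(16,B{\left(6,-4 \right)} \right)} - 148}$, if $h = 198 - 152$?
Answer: $- \frac{33}{149} \approx -0.22148$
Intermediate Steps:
$h = 46$ ($h = 198 - 152 = 46$)
$B{\left(b,U \right)} = 0$
$y{\left(H,w \right)} = -1 + w \left(5 + H\right)$
$\frac{h + r{\left(22,-11 \right)}}{y{\left(16,B{\left(6,-4 \right)} \right)} - 148} = \frac{46 - 13}{\left(-1 + 5 \cdot 0 + 16 \cdot 0\right) - 148} = \frac{33}{\left(-1 + 0 + 0\right) - 148} = \frac{33}{-1 - 148} = \frac{33}{-149} = 33 \left(- \frac{1}{149}\right) = - \frac{33}{149}$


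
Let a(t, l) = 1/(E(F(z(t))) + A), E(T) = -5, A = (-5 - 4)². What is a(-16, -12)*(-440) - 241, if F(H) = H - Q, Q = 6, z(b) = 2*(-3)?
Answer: -4689/19 ≈ -246.79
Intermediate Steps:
z(b) = -6
F(H) = -6 + H (F(H) = H - 1*6 = H - 6 = -6 + H)
A = 81 (A = (-9)² = 81)
a(t, l) = 1/76 (a(t, l) = 1/(-5 + 81) = 1/76)
a(-16, -12)*(-440) - 241 = (1/76)*(-440) - 241 = -110/19 - 241 = -4689/19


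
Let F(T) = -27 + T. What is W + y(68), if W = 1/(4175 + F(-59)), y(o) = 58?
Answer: 237163/4089 ≈ 58.000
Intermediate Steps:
W = 1/4089 (W = 1/(4175 + (-27 - 59)) = 1/(4175 - 86) = 1/4089 ≈ 0.00024456)
W + y(68) = 1/4089 + 58 = 237163/4089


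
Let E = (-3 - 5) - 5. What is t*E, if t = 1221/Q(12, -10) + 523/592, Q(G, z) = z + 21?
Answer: -861055/592 ≈ -1454.5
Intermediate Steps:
Q(G, z) = 21 + z
t = 66235/592 (t = 1221/(21 - 10) + 523/592 = 1221/11 + 523*(1/592) = 1221*(1/11) + 523/592 = 111 + 523/592 = 66235/592 ≈ 111.88)
E = -13 (E = -8 - 5 = -13)
t*E = (66235/592)*(-13) = -861055/592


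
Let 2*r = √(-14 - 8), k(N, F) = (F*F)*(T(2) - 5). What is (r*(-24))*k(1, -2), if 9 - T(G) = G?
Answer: -96*I*√22 ≈ -450.28*I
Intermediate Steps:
T(G) = 9 - G
k(N, F) = 2*F² (k(N, F) = (F*F)*((9 - 1*2) - 5) = F²*((9 - 2) - 5) = F²*(7 - 5) = F²*2 = 2*F²)
r = I*√22/2 (r = √(-14 - 8)/2 = √(-22)/2 = (I*√22)/2 = I*√22/2 ≈ 2.3452*I)
(r*(-24))*k(1, -2) = ((I*√22/2)*(-24))*(2*(-2)²) = (-12*I*√22)*(2*4) = -12*I*√22*8 = -96*I*√22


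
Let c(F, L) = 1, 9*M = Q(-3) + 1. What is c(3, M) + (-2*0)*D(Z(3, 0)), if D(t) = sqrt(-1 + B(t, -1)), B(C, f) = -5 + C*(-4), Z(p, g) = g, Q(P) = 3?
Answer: 1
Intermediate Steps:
B(C, f) = -5 - 4*C
M = 4/9 (M = (3 + 1)/9 = (1/9)*4 = 4/9 ≈ 0.44444)
D(t) = sqrt(-6 - 4*t) (D(t) = sqrt(-1 + (-5 - 4*t)) = sqrt(-6 - 4*t))
c(3, M) + (-2*0)*D(Z(3, 0)) = 1 + (-2*0)*sqrt(-6 - 4*0) = 1 + 0*sqrt(-6 + 0) = 1 + 0*sqrt(-6) = 1 + 0*(I*sqrt(6)) = 1 + 0 = 1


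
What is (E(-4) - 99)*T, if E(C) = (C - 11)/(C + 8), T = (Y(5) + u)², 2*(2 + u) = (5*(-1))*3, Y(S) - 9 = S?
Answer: -33291/16 ≈ -2080.7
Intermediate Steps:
Y(S) = 9 + S
u = -19/2 (u = -2 + ((5*(-1))*3)/2 = -2 + (-5*3)/2 = -2 + (½)*(-15) = -2 - 15/2 = -19/2 ≈ -9.5000)
T = 81/4 (T = ((9 + 5) - 19/2)² = (14 - 19/2)² = (9/2)² = 81/4 ≈ 20.250)
E(C) = (-11 + C)/(8 + C)
(E(-4) - 99)*T = ((-11 - 4)/(8 - 4) - 99)*(81/4) = (-15/4 - 99)*(81/4) = -411/4*81/4 = -33291/16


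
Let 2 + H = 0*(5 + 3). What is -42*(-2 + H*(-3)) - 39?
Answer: -207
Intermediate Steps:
H = -2 (H = -2 + 0*(5 + 3) = -2 + 0*8 = -2 + 0 = -2)
-42*(-2 + H*(-3)) - 39 = -42*(-2 - 2*(-3)) - 39 = -42*(-2 + 6) - 39 = -42*4 - 39 = -168 - 39 = -207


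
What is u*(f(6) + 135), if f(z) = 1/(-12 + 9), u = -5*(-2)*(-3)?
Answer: -4040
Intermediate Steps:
u = -30 (u = 10*(-3) = -30)
f(z) = -1/3 (f(z) = 1/(-3) = -1/3)
u*(f(6) + 135) = -30*(-1/3 + 135) = -30*404/3 = -4040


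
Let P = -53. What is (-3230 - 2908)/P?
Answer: 6138/53 ≈ 115.81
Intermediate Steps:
(-3230 - 2908)/P = (-3230 - 2908)/(-53) = -6138*(-1/53) = 6138/53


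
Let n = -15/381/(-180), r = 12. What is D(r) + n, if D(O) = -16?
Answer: -73151/4572 ≈ -16.000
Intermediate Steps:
n = 1/4572 (n = -15*1/381*(-1/180) = -5/127*(-1/180) = 1/4572 ≈ 0.00021872)
D(r) + n = -16 + 1/4572 = -73151/4572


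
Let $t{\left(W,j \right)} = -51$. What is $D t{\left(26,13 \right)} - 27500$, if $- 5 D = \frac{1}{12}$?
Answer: $- \frac{549983}{20} \approx -27499.0$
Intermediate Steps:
$D = - \frac{1}{60}$ ($D = - \frac{1}{5 \cdot 12} = \left(- \frac{1}{5}\right) \frac{1}{12} = - \frac{1}{60} \approx -0.016667$)
$D t{\left(26,13 \right)} - 27500 = \left(- \frac{1}{60}\right) \left(-51\right) - 27500 = \frac{17}{20} - 27500 = - \frac{549983}{20}$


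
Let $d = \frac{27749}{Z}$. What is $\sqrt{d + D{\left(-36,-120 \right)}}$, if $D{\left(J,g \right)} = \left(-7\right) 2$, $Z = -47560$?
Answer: $\frac{i \sqrt{8246773210}}{23780} \approx 3.8188 i$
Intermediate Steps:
$D{\left(J,g \right)} = -14$
$d = - \frac{27749}{47560}$ ($d = \frac{27749}{-47560} = 27749 \left(- \frac{1}{47560}\right) = - \frac{27749}{47560} \approx -0.58345$)
$\sqrt{d + D{\left(-36,-120 \right)}} = \sqrt{- \frac{27749}{47560} - 14} = \sqrt{- \frac{693589}{47560}} = \frac{i \sqrt{8246773210}}{23780}$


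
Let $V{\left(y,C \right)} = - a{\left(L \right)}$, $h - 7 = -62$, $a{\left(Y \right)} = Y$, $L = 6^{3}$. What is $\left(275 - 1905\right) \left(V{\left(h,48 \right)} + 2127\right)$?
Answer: $-3114930$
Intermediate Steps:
$L = 216$
$h = -55$ ($h = 7 - 62 = -55$)
$V{\left(y,C \right)} = -216$ ($V{\left(y,C \right)} = \left(-1\right) 216 = -216$)
$\left(275 - 1905\right) \left(V{\left(h,48 \right)} + 2127\right) = \left(275 - 1905\right) \left(-216 + 2127\right) = \left(275 - 1905\right) 1911 = \left(-1630\right) 1911 = -3114930$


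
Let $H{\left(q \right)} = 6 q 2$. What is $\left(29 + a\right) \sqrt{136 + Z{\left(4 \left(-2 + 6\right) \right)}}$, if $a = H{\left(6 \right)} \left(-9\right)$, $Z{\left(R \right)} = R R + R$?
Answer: $- 1238 \sqrt{102} \approx -12503.0$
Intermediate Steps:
$Z{\left(R \right)} = R + R^{2}$ ($Z{\left(R \right)} = R^{2} + R = R + R^{2}$)
$H{\left(q \right)} = 12 q$
$a = -648$ ($a = 12 \cdot 6 \left(-9\right) = 72 \left(-9\right) = -648$)
$\left(29 + a\right) \sqrt{136 + Z{\left(4 \left(-2 + 6\right) \right)}} = \left(29 - 648\right) \sqrt{136 + 4 \left(-2 + 6\right) \left(1 + 4 \left(-2 + 6\right)\right)} = - 619 \sqrt{136 + 4 \cdot 4 \left(1 + 4 \cdot 4\right)} = - 619 \sqrt{136 + 16 \left(1 + 16\right)} = - 619 \sqrt{136 + 16 \cdot 17} = - 619 \sqrt{136 + 272} = - 619 \sqrt{408} = - 619 \cdot 2 \sqrt{102} = - 1238 \sqrt{102}$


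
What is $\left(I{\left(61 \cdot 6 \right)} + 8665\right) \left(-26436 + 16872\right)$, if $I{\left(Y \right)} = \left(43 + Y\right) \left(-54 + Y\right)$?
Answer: $-1303314972$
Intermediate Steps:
$I{\left(Y \right)} = \left(-54 + Y\right) \left(43 + Y\right)$
$\left(I{\left(61 \cdot 6 \right)} + 8665\right) \left(-26436 + 16872\right) = \left(\left(-2322 + \left(61 \cdot 6\right)^{2} - 11 \cdot 61 \cdot 6\right) + 8665\right) \left(-26436 + 16872\right) = \left(\left(-2322 + 366^{2} - 4026\right) + 8665\right) \left(-9564\right) = \left(\left(-2322 + 133956 - 4026\right) + 8665\right) \left(-9564\right) = \left(127608 + 8665\right) \left(-9564\right) = 136273 \left(-9564\right) = -1303314972$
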